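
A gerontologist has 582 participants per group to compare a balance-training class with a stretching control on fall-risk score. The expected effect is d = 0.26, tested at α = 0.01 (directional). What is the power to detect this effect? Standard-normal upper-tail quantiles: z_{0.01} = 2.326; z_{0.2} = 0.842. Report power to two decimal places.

For two equal groups, power = Φ(d·√(n/2) − z_{α}).
d·√(n/2) = 0.26 × √(582/2) = 0.26 × 17.059 = 4.435.
z_β = 4.435 − 2.326 = 2.109.
Power = Φ(2.109) = 0.983.

power ≈ 0.98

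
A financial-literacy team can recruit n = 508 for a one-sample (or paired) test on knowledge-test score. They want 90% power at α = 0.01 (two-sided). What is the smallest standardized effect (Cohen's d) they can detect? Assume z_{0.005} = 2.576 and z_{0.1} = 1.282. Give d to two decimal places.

d_min ≈ 0.17

For a single sample (or paired design) of n = 508: d_min = (z_{α/2} + z_β)/√n.
z-sum = 2.576 + 1.282 = 3.858.
d_min = 3.858 / √508 = 3.858 / 22.539 = 0.171.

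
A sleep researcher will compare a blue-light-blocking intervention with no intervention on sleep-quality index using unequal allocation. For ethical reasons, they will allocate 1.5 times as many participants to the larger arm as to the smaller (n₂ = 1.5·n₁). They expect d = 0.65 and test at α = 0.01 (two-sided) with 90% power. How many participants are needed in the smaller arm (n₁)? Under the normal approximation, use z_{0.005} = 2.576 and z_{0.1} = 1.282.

With allocation ratio k = n₂/n₁ = 1.5, Var(x̄₁−x̄₂) = σ²(1/n₁ + 1/(k·n₁)) = σ²·(k+1)/(k·n₁).
So n₁ = (1 + 1/k)·((z_{α/2} + z_β)/d)² = 1.667 × (3.858/0.65)².
n₁ = 1.667 × 35.23 = 58.7.
Round up: n₁ = 59, giving n₂ = ⌈1.5 × 59⌉ = ⌈88.5⌉ = 89.

n₁ = 59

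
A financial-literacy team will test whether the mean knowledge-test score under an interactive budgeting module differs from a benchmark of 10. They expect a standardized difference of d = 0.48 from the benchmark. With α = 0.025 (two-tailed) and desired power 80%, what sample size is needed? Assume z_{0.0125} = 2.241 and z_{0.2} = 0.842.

n = 42

For a one-sample test: n = ((z_{α/2} + z_β) / d)².
z_{α/2} + z_β = 2.241 + 0.842 = 3.083.
n = (3.083 / 0.48)² = 6.423² = 41.25.
Round up.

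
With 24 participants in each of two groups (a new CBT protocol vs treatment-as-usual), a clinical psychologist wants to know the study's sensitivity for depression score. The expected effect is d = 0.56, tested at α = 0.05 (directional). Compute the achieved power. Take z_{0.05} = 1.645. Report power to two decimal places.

power ≈ 0.62

For two equal groups, power = Φ(d·√(n/2) − z_{α}).
d·√(n/2) = 0.56 × √(24/2) = 0.56 × 3.464 = 1.940.
z_β = 1.940 − 1.645 = 0.295.
Power = Φ(0.295) = 0.616.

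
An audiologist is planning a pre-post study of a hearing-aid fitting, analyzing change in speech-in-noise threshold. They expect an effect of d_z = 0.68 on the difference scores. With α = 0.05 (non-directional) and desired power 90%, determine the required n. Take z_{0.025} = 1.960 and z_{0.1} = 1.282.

n = 23 pairs

For a paired (one-sample on differences) test: n = ((z_{α/2} + z_β) / d)².
z_{α/2} + z_β = 1.960 + 1.282 = 3.242.
n = (3.242 / 0.68)² = 4.768² = 22.73.
Round up.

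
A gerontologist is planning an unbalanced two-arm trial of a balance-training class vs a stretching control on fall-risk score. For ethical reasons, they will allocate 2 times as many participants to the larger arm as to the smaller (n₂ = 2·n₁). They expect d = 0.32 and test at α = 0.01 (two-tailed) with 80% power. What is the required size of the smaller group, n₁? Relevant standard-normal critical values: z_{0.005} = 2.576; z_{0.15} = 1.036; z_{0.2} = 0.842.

n₁ = 172

With allocation ratio k = n₂/n₁ = 2, Var(x̄₁−x̄₂) = σ²(1/n₁ + 1/(k·n₁)) = σ²·(k+1)/(k·n₁).
So n₁ = (1 + 1/k)·((z_{α/2} + z_β)/d)² = 1.500 × (3.418/0.32)².
n₁ = 1.500 × 114.09 = 171.1.
Round up: n₁ = 172, giving n₂ = 2 × 172 = 344.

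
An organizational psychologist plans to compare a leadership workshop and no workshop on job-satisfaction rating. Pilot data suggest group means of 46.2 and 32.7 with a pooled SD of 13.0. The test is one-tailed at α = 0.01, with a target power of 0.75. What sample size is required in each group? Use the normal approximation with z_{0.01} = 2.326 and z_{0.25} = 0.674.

n = 17 per group

Cohen's d = |M₁ − M₂| / SD_pooled = |46.2 − 32.7| / 13.0 = 13.5 / 13.0 = 1.038.
For two independent groups with equal n: n = 2·((z_{α} + z_β) / d)².
z_{α} + z_β = 2.326 + 0.674 = 3.000.
n = 2 × (3.000 / 1.038)² = 2 × 2.890² = 2 × 8.35 = 16.7.
Round up to the next whole participant.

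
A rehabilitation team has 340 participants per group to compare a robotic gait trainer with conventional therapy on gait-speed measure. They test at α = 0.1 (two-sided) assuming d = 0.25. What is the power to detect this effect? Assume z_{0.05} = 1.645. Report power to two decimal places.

power ≈ 0.95

For two equal groups, power = Φ(d·√(n/2) − z_{α/2}).
d·√(n/2) = 0.25 × √(340/2) = 0.25 × 13.038 = 3.260.
z_β = 3.260 − 1.645 = 1.615.
Power = Φ(1.615) = 0.947.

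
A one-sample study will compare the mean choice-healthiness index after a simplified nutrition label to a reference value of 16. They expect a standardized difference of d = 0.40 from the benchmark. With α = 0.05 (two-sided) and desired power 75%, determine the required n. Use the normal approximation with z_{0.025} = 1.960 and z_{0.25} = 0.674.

n = 44

For a one-sample test: n = ((z_{α/2} + z_β) / d)².
z_{α/2} + z_β = 1.960 + 0.674 = 2.634.
n = (2.634 / 0.40)² = 6.585² = 43.36.
Round up.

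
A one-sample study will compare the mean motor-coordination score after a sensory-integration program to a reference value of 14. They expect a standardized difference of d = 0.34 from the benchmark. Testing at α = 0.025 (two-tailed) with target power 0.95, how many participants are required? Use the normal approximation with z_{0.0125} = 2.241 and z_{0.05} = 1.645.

n = 131

For a one-sample test: n = ((z_{α/2} + z_β) / d)².
z_{α/2} + z_β = 2.241 + 1.645 = 3.886.
n = (3.886 / 0.34)² = 11.429² = 130.63.
Round up.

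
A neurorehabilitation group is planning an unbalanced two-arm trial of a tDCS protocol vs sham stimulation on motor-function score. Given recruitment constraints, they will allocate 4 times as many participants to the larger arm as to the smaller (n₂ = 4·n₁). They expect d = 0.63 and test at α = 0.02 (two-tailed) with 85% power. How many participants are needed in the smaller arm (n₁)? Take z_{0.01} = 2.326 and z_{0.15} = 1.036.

n₁ = 36

With allocation ratio k = n₂/n₁ = 4, Var(x̄₁−x̄₂) = σ²(1/n₁ + 1/(k·n₁)) = σ²·(k+1)/(k·n₁).
So n₁ = (1 + 1/k)·((z_{α/2} + z_β)/d)² = 1.250 × (3.362/0.63)².
n₁ = 1.250 × 28.48 = 35.6.
Round up: n₁ = 36, giving n₂ = 4 × 36 = 144.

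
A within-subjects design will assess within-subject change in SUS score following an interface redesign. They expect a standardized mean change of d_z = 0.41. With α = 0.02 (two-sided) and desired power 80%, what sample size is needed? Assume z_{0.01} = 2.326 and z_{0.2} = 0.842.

n = 60 pairs

For a paired (one-sample on differences) test: n = ((z_{α/2} + z_β) / d)².
z_{α/2} + z_β = 2.326 + 0.842 = 3.168.
n = (3.168 / 0.41)² = 7.727² = 59.70.
Round up.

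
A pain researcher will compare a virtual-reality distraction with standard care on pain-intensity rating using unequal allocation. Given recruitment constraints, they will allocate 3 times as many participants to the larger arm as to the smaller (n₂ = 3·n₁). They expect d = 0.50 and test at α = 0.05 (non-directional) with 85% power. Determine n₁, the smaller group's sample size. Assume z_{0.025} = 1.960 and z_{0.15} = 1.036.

With allocation ratio k = n₂/n₁ = 3, Var(x̄₁−x̄₂) = σ²(1/n₁ + 1/(k·n₁)) = σ²·(k+1)/(k·n₁).
So n₁ = (1 + 1/k)·((z_{α/2} + z_β)/d)² = 1.333 × (2.996/0.50)².
n₁ = 1.333 × 35.90 = 47.9.
Round up: n₁ = 48, giving n₂ = 3 × 48 = 144.

n₁ = 48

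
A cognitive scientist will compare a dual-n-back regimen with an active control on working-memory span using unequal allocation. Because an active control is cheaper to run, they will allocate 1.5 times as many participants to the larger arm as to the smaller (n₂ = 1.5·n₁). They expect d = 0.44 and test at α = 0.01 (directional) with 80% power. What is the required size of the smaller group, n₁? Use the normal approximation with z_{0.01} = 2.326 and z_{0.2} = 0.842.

With allocation ratio k = n₂/n₁ = 1.5, Var(x̄₁−x̄₂) = σ²(1/n₁ + 1/(k·n₁)) = σ²·(k+1)/(k·n₁).
So n₁ = (1 + 1/k)·((z_{α} + z_β)/d)² = 1.667 × (3.168/0.44)².
n₁ = 1.667 × 51.84 = 86.4.
Round up: n₁ = 87, giving n₂ = ⌈1.5 × 87⌉ = ⌈130.5⌉ = 131.

n₁ = 87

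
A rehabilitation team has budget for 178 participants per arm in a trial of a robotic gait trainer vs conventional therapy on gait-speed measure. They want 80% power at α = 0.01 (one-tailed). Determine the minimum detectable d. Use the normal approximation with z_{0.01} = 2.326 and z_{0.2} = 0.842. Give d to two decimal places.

d_min ≈ 0.34

For two independent groups of n = 178 each: d_min = (z_{α} + z_β)·√(2/n).
z-sum = 2.326 + 0.842 = 3.168.
d_min = 3.168 × √(2/178) = 3.168 × 0.1060 = 0.336.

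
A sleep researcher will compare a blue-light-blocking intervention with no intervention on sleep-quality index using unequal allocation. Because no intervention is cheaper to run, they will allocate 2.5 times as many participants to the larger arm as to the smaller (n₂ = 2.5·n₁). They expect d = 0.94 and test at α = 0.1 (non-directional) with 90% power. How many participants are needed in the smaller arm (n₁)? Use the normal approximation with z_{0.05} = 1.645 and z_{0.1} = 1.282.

n₁ = 14

With allocation ratio k = n₂/n₁ = 2.5, Var(x̄₁−x̄₂) = σ²(1/n₁ + 1/(k·n₁)) = σ²·(k+1)/(k·n₁).
So n₁ = (1 + 1/k)·((z_{α/2} + z_β)/d)² = 1.400 × (2.927/0.94)².
n₁ = 1.400 × 9.70 = 13.6.
Round up: n₁ = 14, giving n₂ = 2.5 × 14 = 35.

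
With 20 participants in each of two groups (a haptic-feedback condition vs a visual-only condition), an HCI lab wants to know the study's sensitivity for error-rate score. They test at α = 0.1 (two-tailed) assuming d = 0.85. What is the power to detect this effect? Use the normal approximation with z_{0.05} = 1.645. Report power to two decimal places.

For two equal groups, power = Φ(d·√(n/2) − z_{α/2}).
d·√(n/2) = 0.85 × √(20/2) = 0.85 × 3.162 = 2.688.
z_β = 2.688 − 1.645 = 1.043.
Power = Φ(1.043) = 0.852.

power ≈ 0.85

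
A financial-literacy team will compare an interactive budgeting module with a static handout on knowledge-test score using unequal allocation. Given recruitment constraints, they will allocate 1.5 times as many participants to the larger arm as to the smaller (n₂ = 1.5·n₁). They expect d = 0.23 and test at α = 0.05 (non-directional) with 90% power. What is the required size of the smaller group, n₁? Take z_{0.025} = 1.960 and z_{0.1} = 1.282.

With allocation ratio k = n₂/n₁ = 1.5, Var(x̄₁−x̄₂) = σ²(1/n₁ + 1/(k·n₁)) = σ²·(k+1)/(k·n₁).
So n₁ = (1 + 1/k)·((z_{α/2} + z_β)/d)² = 1.667 × (3.242/0.23)².
n₁ = 1.667 × 198.69 = 331.1.
Round up: n₁ = 332, giving n₂ = 1.5 × 332 = 498.

n₁ = 332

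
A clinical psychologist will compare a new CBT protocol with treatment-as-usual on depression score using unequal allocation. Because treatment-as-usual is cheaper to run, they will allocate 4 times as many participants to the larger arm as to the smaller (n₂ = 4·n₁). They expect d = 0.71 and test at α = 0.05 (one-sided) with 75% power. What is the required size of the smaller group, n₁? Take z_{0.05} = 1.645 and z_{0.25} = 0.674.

With allocation ratio k = n₂/n₁ = 4, Var(x̄₁−x̄₂) = σ²(1/n₁ + 1/(k·n₁)) = σ²·(k+1)/(k·n₁).
So n₁ = (1 + 1/k)·((z_{α} + z_β)/d)² = 1.250 × (2.319/0.71)².
n₁ = 1.250 × 10.67 = 13.3.
Round up: n₁ = 14, giving n₂ = 4 × 14 = 56.

n₁ = 14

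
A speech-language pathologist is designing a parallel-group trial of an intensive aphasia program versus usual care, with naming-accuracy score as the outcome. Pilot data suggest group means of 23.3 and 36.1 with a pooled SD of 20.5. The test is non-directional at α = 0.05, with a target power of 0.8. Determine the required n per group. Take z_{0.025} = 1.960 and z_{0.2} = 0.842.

Cohen's d = |M₁ − M₂| / SD_pooled = |23.3 − 36.1| / 20.5 = 12.8 / 20.5 = 0.624.
For two independent groups with equal n: n = 2·((z_{α/2} + z_β) / d)².
z_{α/2} + z_β = 1.960 + 0.842 = 2.802.
n = 2 × (2.802 / 0.624)² = 2 × 4.490² = 2 × 20.16 = 40.3.
Round up to the next whole participant.

n = 41 per group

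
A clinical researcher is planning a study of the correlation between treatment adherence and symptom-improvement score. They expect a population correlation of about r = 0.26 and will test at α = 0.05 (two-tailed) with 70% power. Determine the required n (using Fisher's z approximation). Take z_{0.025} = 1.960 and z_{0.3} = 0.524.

n = 91

Fisher's z: C = ½·ln((1+r)/(1−r)) = ½·ln(1.7027) = 0.2661.
n = ((z_{α/2} + z_β)/C)² + 3.
(1.960 + 0.524) / 0.2661 = 2.484 / 0.2661 = 9.335.
n = 9.335² + 3 = 87.14 + 3 = 90.1.
Round up.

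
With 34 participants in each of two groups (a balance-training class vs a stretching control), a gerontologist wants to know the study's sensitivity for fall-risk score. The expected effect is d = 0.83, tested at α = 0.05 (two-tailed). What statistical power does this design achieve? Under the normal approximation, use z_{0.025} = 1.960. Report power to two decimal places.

For two equal groups, power = Φ(d·√(n/2) − z_{α/2}).
d·√(n/2) = 0.83 × √(34/2) = 0.83 × 4.123 = 3.422.
z_β = 3.422 − 1.960 = 1.462.
Power = Φ(1.462) = 0.928.

power ≈ 0.93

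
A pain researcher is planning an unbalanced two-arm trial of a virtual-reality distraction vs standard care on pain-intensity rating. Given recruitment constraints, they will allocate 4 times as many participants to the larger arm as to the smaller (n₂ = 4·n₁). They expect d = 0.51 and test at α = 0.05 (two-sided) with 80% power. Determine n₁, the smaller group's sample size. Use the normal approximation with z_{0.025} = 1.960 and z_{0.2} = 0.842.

With allocation ratio k = n₂/n₁ = 4, Var(x̄₁−x̄₂) = σ²(1/n₁ + 1/(k·n₁)) = σ²·(k+1)/(k·n₁).
So n₁ = (1 + 1/k)·((z_{α/2} + z_β)/d)² = 1.250 × (2.802/0.51)².
n₁ = 1.250 × 30.19 = 37.7.
Round up: n₁ = 38, giving n₂ = 4 × 38 = 152.

n₁ = 38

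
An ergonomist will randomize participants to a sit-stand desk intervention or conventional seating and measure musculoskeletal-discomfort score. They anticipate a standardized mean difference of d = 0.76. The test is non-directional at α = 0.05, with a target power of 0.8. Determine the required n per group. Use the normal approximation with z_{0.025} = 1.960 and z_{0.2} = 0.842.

For two independent groups with equal n: n = 2·((z_{α/2} + z_β) / d)².
z_{α/2} + z_β = 1.960 + 0.842 = 2.802.
n = 2 × (2.802 / 0.76)² = 2 × 3.687² = 2 × 13.59 = 27.2.
Round up to the next whole participant.

n = 28 per group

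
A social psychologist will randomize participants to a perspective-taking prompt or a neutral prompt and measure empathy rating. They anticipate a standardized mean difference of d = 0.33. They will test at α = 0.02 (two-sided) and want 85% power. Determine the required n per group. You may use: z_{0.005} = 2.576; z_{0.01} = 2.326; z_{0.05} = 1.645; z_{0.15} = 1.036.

For two independent groups with equal n: n = 2·((z_{α/2} + z_β) / d)².
z_{α/2} + z_β = 2.326 + 1.036 = 3.362.
n = 2 × (3.362 / 0.33)² = 2 × 10.188² = 2 × 103.79 = 207.6.
Round up to the next whole participant.

n = 208 per group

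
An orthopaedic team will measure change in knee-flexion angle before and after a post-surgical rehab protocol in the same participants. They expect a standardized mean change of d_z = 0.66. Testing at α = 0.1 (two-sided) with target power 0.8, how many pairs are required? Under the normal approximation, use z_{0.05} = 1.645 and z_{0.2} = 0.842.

n = 15 pairs

For a paired (one-sample on differences) test: n = ((z_{α/2} + z_β) / d)².
z_{α/2} + z_β = 1.645 + 0.842 = 2.487.
n = (2.487 / 0.66)² = 3.768² = 14.20.
Round up.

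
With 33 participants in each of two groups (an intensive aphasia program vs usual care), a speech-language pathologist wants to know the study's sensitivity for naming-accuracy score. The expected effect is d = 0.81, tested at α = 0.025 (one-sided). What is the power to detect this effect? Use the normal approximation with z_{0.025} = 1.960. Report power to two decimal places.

power ≈ 0.91

For two equal groups, power = Φ(d·√(n/2) − z_{α}).
d·√(n/2) = 0.81 × √(33/2) = 0.81 × 4.062 = 3.290.
z_β = 3.290 − 1.960 = 1.330.
Power = Φ(1.330) = 0.908.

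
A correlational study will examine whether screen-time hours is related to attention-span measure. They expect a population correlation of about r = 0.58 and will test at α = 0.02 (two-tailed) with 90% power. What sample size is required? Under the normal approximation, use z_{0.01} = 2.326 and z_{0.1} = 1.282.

n = 33

Fisher's z: C = ½·ln((1+r)/(1−r)) = ½·ln(3.7619) = 0.6625.
n = ((z_{α/2} + z_β)/C)² + 3.
(2.326 + 1.282) / 0.6625 = 3.608 / 0.6625 = 5.446.
n = 5.446² + 3 = 29.66 + 3 = 32.7.
Round up.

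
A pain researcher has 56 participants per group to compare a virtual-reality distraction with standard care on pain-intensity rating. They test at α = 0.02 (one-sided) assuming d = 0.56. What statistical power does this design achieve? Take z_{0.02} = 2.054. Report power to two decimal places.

power ≈ 0.82

For two equal groups, power = Φ(d·√(n/2) − z_{α}).
d·√(n/2) = 0.56 × √(56/2) = 0.56 × 5.292 = 2.963.
z_β = 2.963 − 2.054 = 0.909.
Power = Φ(0.909) = 0.818.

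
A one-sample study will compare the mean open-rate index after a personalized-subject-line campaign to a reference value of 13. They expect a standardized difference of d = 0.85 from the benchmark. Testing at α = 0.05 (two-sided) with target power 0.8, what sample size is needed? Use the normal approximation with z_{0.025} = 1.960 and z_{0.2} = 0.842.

n = 11

For a one-sample test: n = ((z_{α/2} + z_β) / d)².
z_{α/2} + z_β = 1.960 + 0.842 = 2.802.
n = (2.802 / 0.85)² = 3.296² = 10.87.
Round up.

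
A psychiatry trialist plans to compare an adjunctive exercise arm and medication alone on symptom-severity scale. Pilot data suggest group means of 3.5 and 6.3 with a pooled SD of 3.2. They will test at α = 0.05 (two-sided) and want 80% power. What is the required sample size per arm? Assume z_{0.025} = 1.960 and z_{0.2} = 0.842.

n = 21 per group

Cohen's d = |M₁ − M₂| / SD_pooled = |3.5 − 6.3| / 3.2 = 2.8 / 3.2 = 0.875.
For two independent groups with equal n: n = 2·((z_{α/2} + z_β) / d)².
z_{α/2} + z_β = 1.960 + 0.842 = 2.802.
n = 2 × (2.802 / 0.875)² = 2 × 3.202² = 2 × 10.25 = 20.5.
Round up to the next whole participant.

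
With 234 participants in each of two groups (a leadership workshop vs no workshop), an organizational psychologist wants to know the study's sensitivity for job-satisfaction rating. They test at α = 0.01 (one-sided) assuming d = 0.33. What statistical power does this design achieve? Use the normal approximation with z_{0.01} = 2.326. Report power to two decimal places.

power ≈ 0.89

For two equal groups, power = Φ(d·√(n/2) − z_{α}).
d·√(n/2) = 0.33 × √(234/2) = 0.33 × 10.817 = 3.569.
z_β = 3.569 − 2.326 = 1.243.
Power = Φ(1.243) = 0.893.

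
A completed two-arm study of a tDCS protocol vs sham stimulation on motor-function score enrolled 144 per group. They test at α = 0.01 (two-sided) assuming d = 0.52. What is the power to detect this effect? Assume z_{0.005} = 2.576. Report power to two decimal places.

power ≈ 0.97

For two equal groups, power = Φ(d·√(n/2) − z_{α/2}).
d·√(n/2) = 0.52 × √(144/2) = 0.52 × 8.485 = 4.412.
z_β = 4.412 − 2.576 = 1.836.
Power = Φ(1.836) = 0.967.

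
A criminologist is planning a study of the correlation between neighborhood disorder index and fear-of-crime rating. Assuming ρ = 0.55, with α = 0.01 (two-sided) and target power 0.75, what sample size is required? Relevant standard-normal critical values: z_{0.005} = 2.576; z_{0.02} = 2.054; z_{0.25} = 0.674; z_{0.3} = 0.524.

n = 31

Fisher's z: C = ½·ln((1+r)/(1−r)) = ½·ln(3.4444) = 0.6184.
n = ((z_{α/2} + z_β)/C)² + 3.
(2.576 + 0.674) / 0.6184 = 3.250 / 0.6184 = 5.255.
n = 5.255² + 3 = 27.62 + 3 = 30.6.
Round up.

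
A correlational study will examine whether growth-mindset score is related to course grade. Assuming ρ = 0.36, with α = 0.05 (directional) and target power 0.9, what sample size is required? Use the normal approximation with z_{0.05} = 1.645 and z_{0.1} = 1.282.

n = 64

Fisher's z: C = ½·ln((1+r)/(1−r)) = ½·ln(2.1250) = 0.3769.
n = ((z_{α} + z_β)/C)² + 3.
(1.645 + 1.282) / 0.3769 = 2.927 / 0.3769 = 7.766.
n = 7.766² + 3 = 60.31 + 3 = 63.3.
Round up.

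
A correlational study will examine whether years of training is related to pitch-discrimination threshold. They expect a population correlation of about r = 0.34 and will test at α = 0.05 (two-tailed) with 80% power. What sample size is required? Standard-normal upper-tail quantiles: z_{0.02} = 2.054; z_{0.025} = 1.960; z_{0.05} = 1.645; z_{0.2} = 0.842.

n = 66

Fisher's z: C = ½·ln((1+r)/(1−r)) = ½·ln(2.0303) = 0.3541.
n = ((z_{α/2} + z_β)/C)² + 3.
(1.960 + 0.842) / 0.3541 = 2.802 / 0.3541 = 7.913.
n = 7.913² + 3 = 62.62 + 3 = 65.6.
Round up.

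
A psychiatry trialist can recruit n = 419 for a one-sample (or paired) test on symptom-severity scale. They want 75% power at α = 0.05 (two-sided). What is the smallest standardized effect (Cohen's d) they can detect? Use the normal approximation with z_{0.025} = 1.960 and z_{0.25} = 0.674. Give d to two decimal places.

d_min ≈ 0.13

For a single sample (or paired design) of n = 419: d_min = (z_{α/2} + z_β)/√n.
z-sum = 1.960 + 0.674 = 2.634.
d_min = 2.634 / √419 = 2.634 / 20.469 = 0.129.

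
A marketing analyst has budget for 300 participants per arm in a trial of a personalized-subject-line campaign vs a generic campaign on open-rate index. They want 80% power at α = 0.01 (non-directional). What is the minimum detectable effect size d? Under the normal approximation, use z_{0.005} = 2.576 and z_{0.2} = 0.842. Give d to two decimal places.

d_min ≈ 0.28

For two independent groups of n = 300 each: d_min = (z_{α/2} + z_β)·√(2/n).
z-sum = 2.576 + 0.842 = 3.418.
d_min = 3.418 × √(2/300) = 3.418 × 0.0816 = 0.279.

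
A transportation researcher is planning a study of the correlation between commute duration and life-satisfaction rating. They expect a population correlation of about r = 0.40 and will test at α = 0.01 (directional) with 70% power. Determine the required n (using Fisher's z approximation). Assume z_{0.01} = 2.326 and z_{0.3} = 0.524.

Fisher's z: C = ½·ln((1+r)/(1−r)) = ½·ln(2.3333) = 0.4236.
n = ((z_{α} + z_β)/C)² + 3.
(2.326 + 0.524) / 0.4236 = 2.850 / 0.4236 = 6.728.
n = 6.728² + 3 = 45.27 + 3 = 48.3.
Round up.

n = 49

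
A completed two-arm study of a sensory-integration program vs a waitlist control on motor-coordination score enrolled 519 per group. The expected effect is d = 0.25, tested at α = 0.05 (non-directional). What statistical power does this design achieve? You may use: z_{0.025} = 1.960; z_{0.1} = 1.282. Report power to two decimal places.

power ≈ 0.98

For two equal groups, power = Φ(d·√(n/2) − z_{α/2}).
d·√(n/2) = 0.25 × √(519/2) = 0.25 × 16.109 = 4.027.
z_β = 4.027 − 1.960 = 2.067.
Power = Φ(2.067) = 0.981.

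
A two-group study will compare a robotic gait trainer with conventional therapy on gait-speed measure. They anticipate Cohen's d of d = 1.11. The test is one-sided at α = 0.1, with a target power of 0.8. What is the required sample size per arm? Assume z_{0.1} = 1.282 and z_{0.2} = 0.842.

n = 8 per group

For two independent groups with equal n: n = 2·((z_{α} + z_β) / d)².
z_{α} + z_β = 1.282 + 0.842 = 2.124.
n = 2 × (2.124 / 1.11)² = 2 × 1.914² = 2 × 3.66 = 7.3.
Round up to the next whole participant.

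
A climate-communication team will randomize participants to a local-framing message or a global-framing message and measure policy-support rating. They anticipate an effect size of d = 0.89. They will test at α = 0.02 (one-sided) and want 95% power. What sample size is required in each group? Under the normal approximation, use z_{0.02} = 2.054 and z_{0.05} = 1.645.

For two independent groups with equal n: n = 2·((z_{α} + z_β) / d)².
z_{α} + z_β = 2.054 + 1.645 = 3.699.
n = 2 × (3.699 / 0.89)² = 2 × 4.156² = 2 × 17.27 = 34.5.
Round up to the next whole participant.

n = 35 per group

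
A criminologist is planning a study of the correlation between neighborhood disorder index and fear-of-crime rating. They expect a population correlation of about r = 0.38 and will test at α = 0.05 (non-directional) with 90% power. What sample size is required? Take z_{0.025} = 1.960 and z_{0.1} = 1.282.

n = 69

Fisher's z: C = ½·ln((1+r)/(1−r)) = ½·ln(2.2258) = 0.4001.
n = ((z_{α/2} + z_β)/C)² + 3.
(1.960 + 1.282) / 0.4001 = 3.242 / 0.4001 = 8.103.
n = 8.103² + 3 = 65.66 + 3 = 68.7.
Round up.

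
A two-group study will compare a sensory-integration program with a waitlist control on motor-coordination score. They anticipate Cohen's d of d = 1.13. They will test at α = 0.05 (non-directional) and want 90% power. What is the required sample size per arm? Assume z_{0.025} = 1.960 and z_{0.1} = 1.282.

For two independent groups with equal n: n = 2·((z_{α/2} + z_β) / d)².
z_{α/2} + z_β = 1.960 + 1.282 = 3.242.
n = 2 × (3.242 / 1.13)² = 2 × 2.869² = 2 × 8.23 = 16.5.
Round up to the next whole participant.

n = 17 per group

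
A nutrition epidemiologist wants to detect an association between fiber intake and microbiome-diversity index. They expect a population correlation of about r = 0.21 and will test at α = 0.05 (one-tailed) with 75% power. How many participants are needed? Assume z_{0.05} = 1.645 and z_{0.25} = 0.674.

n = 122

Fisher's z: C = ½·ln((1+r)/(1−r)) = ½·ln(1.5316) = 0.2132.
n = ((z_{α} + z_β)/C)² + 3.
(1.645 + 0.674) / 0.2132 = 2.319 / 0.2132 = 10.877.
n = 10.877² + 3 = 118.31 + 3 = 121.3.
Round up.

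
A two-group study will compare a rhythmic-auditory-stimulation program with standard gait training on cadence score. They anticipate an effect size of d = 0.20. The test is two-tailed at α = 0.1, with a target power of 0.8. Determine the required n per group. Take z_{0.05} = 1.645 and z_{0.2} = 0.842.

n = 310 per group

For two independent groups with equal n: n = 2·((z_{α/2} + z_β) / d)².
z_{α/2} + z_β = 1.645 + 0.842 = 2.487.
n = 2 × (2.487 / 0.20)² = 2 × 12.435² = 2 × 154.63 = 309.3.
Round up to the next whole participant.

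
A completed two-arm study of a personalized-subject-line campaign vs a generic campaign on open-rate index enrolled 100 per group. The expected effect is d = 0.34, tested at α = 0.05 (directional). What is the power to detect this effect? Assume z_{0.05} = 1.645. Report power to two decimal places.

For two equal groups, power = Φ(d·√(n/2) − z_{α}).
d·√(n/2) = 0.34 × √(100/2) = 0.34 × 7.071 = 2.404.
z_β = 2.404 − 1.645 = 0.759.
Power = Φ(0.759) = 0.776.

power ≈ 0.78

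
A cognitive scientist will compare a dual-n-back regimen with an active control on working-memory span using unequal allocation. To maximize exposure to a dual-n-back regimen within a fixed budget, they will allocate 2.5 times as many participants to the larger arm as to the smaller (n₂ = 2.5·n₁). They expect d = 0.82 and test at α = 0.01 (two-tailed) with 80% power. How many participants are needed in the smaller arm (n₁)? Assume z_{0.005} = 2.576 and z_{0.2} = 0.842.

n₁ = 25

With allocation ratio k = n₂/n₁ = 2.5, Var(x̄₁−x̄₂) = σ²(1/n₁ + 1/(k·n₁)) = σ²·(k+1)/(k·n₁).
So n₁ = (1 + 1/k)·((z_{α/2} + z_β)/d)² = 1.400 × (3.418/0.82)².
n₁ = 1.400 × 17.37 = 24.3.
Round up: n₁ = 25, giving n₂ = ⌈2.5 × 25⌉ = ⌈62.5⌉ = 63.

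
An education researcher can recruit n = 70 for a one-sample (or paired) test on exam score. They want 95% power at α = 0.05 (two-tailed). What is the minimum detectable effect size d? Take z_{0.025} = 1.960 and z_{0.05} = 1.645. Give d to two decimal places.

For a single sample (or paired design) of n = 70: d_min = (z_{α/2} + z_β)/√n.
z-sum = 1.960 + 1.645 = 3.605.
d_min = 3.605 / √70 = 3.605 / 8.367 = 0.431.

d_min ≈ 0.43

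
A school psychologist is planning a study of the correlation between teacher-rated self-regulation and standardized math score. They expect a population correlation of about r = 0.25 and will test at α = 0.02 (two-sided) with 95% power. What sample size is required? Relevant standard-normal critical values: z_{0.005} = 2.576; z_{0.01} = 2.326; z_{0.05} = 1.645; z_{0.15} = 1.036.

Fisher's z: C = ½·ln((1+r)/(1−r)) = ½·ln(1.6667) = 0.2554.
n = ((z_{α/2} + z_β)/C)² + 3.
(2.326 + 1.645) / 0.2554 = 3.971 / 0.2554 = 15.548.
n = 15.548² + 3 = 241.75 + 3 = 244.7.
Round up.

n = 245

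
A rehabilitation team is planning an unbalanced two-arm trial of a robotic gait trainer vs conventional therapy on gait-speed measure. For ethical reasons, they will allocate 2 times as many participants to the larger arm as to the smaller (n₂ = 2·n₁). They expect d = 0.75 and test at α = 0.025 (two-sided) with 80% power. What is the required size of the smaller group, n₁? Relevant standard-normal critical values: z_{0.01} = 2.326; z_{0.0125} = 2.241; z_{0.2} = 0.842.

n₁ = 26

With allocation ratio k = n₂/n₁ = 2, Var(x̄₁−x̄₂) = σ²(1/n₁ + 1/(k·n₁)) = σ²·(k+1)/(k·n₁).
So n₁ = (1 + 1/k)·((z_{α/2} + z_β)/d)² = 1.500 × (3.083/0.75)².
n₁ = 1.500 × 16.90 = 25.3.
Round up: n₁ = 26, giving n₂ = 2 × 26 = 52.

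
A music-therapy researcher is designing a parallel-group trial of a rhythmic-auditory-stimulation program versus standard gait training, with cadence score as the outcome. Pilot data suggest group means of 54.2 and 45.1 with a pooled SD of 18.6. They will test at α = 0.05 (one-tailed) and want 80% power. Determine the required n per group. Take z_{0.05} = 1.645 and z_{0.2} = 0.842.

n = 52 per group

Cohen's d = |M₁ − M₂| / SD_pooled = |54.2 − 45.1| / 18.6 = 9.1 / 18.6 = 0.489.
For two independent groups with equal n: n = 2·((z_{α} + z_β) / d)².
z_{α} + z_β = 1.645 + 0.842 = 2.487.
n = 2 × (2.487 / 0.489)² = 2 × 5.086² = 2 × 25.87 = 51.7.
Round up to the next whole participant.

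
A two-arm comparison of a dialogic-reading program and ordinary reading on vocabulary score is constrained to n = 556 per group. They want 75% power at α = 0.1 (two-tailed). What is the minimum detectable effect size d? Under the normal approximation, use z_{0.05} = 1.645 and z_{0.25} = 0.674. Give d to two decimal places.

d_min ≈ 0.14

For two independent groups of n = 556 each: d_min = (z_{α/2} + z_β)·√(2/n).
z-sum = 1.645 + 0.674 = 2.319.
d_min = 2.319 × √(2/556) = 2.319 × 0.0600 = 0.139.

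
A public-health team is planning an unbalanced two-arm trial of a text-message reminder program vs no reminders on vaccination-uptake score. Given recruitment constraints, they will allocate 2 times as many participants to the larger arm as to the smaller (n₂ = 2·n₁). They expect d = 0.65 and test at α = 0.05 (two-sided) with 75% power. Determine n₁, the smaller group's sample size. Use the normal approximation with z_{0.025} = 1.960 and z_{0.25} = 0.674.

With allocation ratio k = n₂/n₁ = 2, Var(x̄₁−x̄₂) = σ²(1/n₁ + 1/(k·n₁)) = σ²·(k+1)/(k·n₁).
So n₁ = (1 + 1/k)·((z_{α/2} + z_β)/d)² = 1.500 × (2.634/0.65)².
n₁ = 1.500 × 16.42 = 24.6.
Round up: n₁ = 25, giving n₂ = 2 × 25 = 50.

n₁ = 25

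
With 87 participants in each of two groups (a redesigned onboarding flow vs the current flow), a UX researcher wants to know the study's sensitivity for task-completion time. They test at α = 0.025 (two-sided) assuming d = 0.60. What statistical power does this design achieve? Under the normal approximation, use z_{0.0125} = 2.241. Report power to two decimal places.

For two equal groups, power = Φ(d·√(n/2) − z_{α/2}).
d·√(n/2) = 0.60 × √(87/2) = 0.60 × 6.595 = 3.957.
z_β = 3.957 − 2.241 = 1.716.
Power = Φ(1.716) = 0.957.

power ≈ 0.96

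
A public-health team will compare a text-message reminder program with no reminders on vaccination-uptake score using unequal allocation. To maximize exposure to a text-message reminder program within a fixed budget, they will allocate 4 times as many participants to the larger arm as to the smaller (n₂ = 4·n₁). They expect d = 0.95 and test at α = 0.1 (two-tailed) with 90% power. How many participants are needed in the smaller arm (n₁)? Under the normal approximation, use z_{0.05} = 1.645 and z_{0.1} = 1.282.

n₁ = 12

With allocation ratio k = n₂/n₁ = 4, Var(x̄₁−x̄₂) = σ²(1/n₁ + 1/(k·n₁)) = σ²·(k+1)/(k·n₁).
So n₁ = (1 + 1/k)·((z_{α/2} + z_β)/d)² = 1.250 × (2.927/0.95)².
n₁ = 1.250 × 9.49 = 11.9.
Round up: n₁ = 12, giving n₂ = 4 × 12 = 48.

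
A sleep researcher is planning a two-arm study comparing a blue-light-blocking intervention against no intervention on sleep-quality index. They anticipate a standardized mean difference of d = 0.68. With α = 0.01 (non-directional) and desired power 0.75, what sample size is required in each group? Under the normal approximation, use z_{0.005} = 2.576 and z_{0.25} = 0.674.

For two independent groups with equal n: n = 2·((z_{α/2} + z_β) / d)².
z_{α/2} + z_β = 2.576 + 0.674 = 3.250.
n = 2 × (3.250 / 0.68)² = 2 × 4.779² = 2 × 22.84 = 45.7.
Round up to the next whole participant.

n = 46 per group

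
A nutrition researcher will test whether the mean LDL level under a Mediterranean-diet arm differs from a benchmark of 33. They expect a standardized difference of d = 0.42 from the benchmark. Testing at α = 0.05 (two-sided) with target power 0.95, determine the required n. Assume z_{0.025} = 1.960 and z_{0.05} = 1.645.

n = 74

For a one-sample test: n = ((z_{α/2} + z_β) / d)².
z_{α/2} + z_β = 1.960 + 1.645 = 3.605.
n = (3.605 / 0.42)² = 8.583² = 73.67.
Round up.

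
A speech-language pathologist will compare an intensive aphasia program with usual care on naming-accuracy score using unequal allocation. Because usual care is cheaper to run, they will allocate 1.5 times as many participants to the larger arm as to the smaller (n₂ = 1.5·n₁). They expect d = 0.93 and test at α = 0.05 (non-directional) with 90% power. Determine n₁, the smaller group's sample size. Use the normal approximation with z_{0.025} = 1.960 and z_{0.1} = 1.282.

n₁ = 21

With allocation ratio k = n₂/n₁ = 1.5, Var(x̄₁−x̄₂) = σ²(1/n₁ + 1/(k·n₁)) = σ²·(k+1)/(k·n₁).
So n₁ = (1 + 1/k)·((z_{α/2} + z_β)/d)² = 1.667 × (3.242/0.93)².
n₁ = 1.667 × 12.15 = 20.3.
Round up: n₁ = 21, giving n₂ = ⌈1.5 × 21⌉ = ⌈31.5⌉ = 32.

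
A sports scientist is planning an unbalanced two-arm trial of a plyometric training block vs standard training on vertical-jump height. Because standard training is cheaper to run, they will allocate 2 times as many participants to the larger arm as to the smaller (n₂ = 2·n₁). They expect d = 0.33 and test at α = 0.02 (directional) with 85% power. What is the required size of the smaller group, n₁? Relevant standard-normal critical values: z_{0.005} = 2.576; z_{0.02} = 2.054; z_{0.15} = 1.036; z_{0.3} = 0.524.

With allocation ratio k = n₂/n₁ = 2, Var(x̄₁−x̄₂) = σ²(1/n₁ + 1/(k·n₁)) = σ²·(k+1)/(k·n₁).
So n₁ = (1 + 1/k)·((z_{α} + z_β)/d)² = 1.500 × (3.090/0.33)².
n₁ = 1.500 × 87.68 = 131.5.
Round up: n₁ = 132, giving n₂ = 2 × 132 = 264.

n₁ = 132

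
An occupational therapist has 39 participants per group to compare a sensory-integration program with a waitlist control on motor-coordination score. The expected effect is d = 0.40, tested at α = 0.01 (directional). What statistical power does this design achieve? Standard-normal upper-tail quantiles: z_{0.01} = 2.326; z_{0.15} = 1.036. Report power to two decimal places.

For two equal groups, power = Φ(d·√(n/2) − z_{α}).
d·√(n/2) = 0.40 × √(39/2) = 0.40 × 4.416 = 1.766.
z_β = 1.766 − 2.326 = -0.560.
Power = Φ(-0.560) = 0.288.

power ≈ 0.29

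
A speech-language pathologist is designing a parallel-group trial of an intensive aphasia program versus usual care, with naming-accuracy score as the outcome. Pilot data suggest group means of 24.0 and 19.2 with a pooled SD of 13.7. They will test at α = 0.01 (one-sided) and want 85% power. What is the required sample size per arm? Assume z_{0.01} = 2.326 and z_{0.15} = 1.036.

Cohen's d = |M₁ − M₂| / SD_pooled = |24.0 − 19.2| / 13.7 = 4.8 / 13.7 = 0.350.
For two independent groups with equal n: n = 2·((z_{α} + z_β) / d)².
z_{α} + z_β = 2.326 + 1.036 = 3.362.
n = 2 × (3.362 / 0.350)² = 2 × 9.606² = 2 × 92.27 = 184.5.
Round up to the next whole participant.

n = 185 per group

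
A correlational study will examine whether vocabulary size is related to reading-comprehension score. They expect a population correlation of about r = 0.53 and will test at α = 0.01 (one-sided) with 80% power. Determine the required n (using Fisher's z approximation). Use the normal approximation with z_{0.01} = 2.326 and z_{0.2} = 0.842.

n = 32

Fisher's z: C = ½·ln((1+r)/(1−r)) = ½·ln(3.2553) = 0.5901.
n = ((z_{α} + z_β)/C)² + 3.
(2.326 + 0.842) / 0.5901 = 3.168 / 0.5901 = 5.369.
n = 5.369² + 3 = 28.82 + 3 = 31.8.
Round up.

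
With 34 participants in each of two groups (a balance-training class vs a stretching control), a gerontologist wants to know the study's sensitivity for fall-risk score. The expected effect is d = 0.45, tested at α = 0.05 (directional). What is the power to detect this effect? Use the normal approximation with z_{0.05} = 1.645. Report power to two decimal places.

For two equal groups, power = Φ(d·√(n/2) − z_{α}).
d·√(n/2) = 0.45 × √(34/2) = 0.45 × 4.123 = 1.855.
z_β = 1.855 − 1.645 = 0.210.
Power = Φ(0.210) = 0.583.

power ≈ 0.58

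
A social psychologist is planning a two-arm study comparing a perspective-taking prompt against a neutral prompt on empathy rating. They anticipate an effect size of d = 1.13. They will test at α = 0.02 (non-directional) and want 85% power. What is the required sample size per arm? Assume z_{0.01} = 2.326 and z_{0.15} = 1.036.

For two independent groups with equal n: n = 2·((z_{α/2} + z_β) / d)².
z_{α/2} + z_β = 2.326 + 1.036 = 3.362.
n = 2 × (3.362 / 1.13)² = 2 × 2.975² = 2 × 8.85 = 17.7.
Round up to the next whole participant.

n = 18 per group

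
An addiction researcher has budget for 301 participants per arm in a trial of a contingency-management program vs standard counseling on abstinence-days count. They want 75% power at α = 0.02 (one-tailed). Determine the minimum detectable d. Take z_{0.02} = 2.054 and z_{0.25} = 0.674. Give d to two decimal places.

d_min ≈ 0.22

For two independent groups of n = 301 each: d_min = (z_{α} + z_β)·√(2/n).
z-sum = 2.054 + 0.674 = 2.728.
d_min = 2.728 × √(2/301) = 2.728 × 0.0815 = 0.222.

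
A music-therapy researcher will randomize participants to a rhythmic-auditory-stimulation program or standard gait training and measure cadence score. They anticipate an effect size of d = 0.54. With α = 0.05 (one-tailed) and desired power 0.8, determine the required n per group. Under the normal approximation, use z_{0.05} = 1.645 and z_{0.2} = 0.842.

n = 43 per group

For two independent groups with equal n: n = 2·((z_{α} + z_β) / d)².
z_{α} + z_β = 1.645 + 0.842 = 2.487.
n = 2 × (2.487 / 0.54)² = 2 × 4.606² = 2 × 21.21 = 42.4.
Round up to the next whole participant.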